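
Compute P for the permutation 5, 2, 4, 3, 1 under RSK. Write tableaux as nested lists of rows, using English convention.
Insert 5: appended to row 1. P = [[5]].
Insert 2: 2 bumps 5 from row 1; 5 starts row 2. P = [[2], [5]].
Insert 4: appended to row 1. P = [[2, 4], [5]].
Insert 3: 3 bumps 4 from row 1; 4 bumps 5 from row 2; 5 starts row 3. P = [[2, 3], [4], [5]].
Insert 1: 1 bumps 2 from row 1; 2 bumps 4 from row 2; 4 bumps 5 from row 3; 5 starts row 4. P = [[1, 3], [2], [4], [5]].

So P = [[1, 3], [2], [4], [5]].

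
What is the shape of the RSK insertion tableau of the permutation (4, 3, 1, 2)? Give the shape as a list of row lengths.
[2, 1, 1]

Row-insert each entry into an empty tableau.

After inserting 4: P = [[4]].
After inserting 3: P = [[3], [4]].
After inserting 1: P = [[1], [3], [4]].
After inserting 2: P = [[1, 2], [3], [4]].

The final insertion tableau P = [[1, 2], [3], [4]] has shape [2, 1, 1].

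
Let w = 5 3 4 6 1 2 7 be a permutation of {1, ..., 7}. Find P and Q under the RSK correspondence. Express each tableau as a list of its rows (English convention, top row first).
P = [[1, 2, 6, 7], [3, 4], [5]], Q = [[1, 3, 4, 7], [2, 6], [5]]

Insert each entry of the permutation into P by Schensted row insertion, recording in Q the position of each new cell.

Insert 5: appended to row 1. P = [[5]].
Insert 3: 3 bumps 5 from row 1; 5 starts row 2. P = [[3], [5]].
Insert 4: appended to row 1. P = [[3, 4], [5]].
Insert 6: appended to row 1. P = [[3, 4, 6], [5]].
Insert 1: 1 bumps 3 from row 1; 3 bumps 5 from row 2; 5 starts row 3. P = [[1, 4, 6], [3], [5]].
Insert 2: 2 bumps 4 from row 1; 4 appends to row 2. P = [[1, 2, 6], [3, 4], [5]].
Insert 7: appended to row 1. P = [[1, 2, 6, 7], [3, 4], [5]].

So P = [[1, 2, 6, 7], [3, 4], [5]], Q = [[1, 3, 4, 7], [2, 6], [5]].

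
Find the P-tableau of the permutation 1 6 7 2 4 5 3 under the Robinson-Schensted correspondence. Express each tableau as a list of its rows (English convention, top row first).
Insert 1: appended to row 1. P = [[1]].
Insert 6: appended to row 1. P = [[1, 6]].
Insert 7: appended to row 1. P = [[1, 6, 7]].
Insert 2: 2 bumps 6 from row 1; 6 starts row 2. P = [[1, 2, 7], [6]].
Insert 4: 4 bumps 7 from row 1; 7 appends to row 2. P = [[1, 2, 4], [6, 7]].
Insert 5: appended to row 1. P = [[1, 2, 4, 5], [6, 7]].
Insert 3: 3 bumps 4 from row 1; 4 bumps 6 from row 2; 6 starts row 3. P = [[1, 2, 3, 5], [4, 7], [6]].

So P = [[1, 2, 3, 5], [4, 7], [6]].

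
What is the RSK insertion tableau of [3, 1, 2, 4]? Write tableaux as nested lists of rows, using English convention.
P = [[1, 2, 4], [3]]

Insert 3: appended to row 1. P = [[3]].
Insert 1: 1 bumps 3 from row 1; 3 starts row 2. P = [[1], [3]].
Insert 2: appended to row 1. P = [[1, 2], [3]].
Insert 4: appended to row 1. P = [[1, 2, 4], [3]].

So P = [[1, 2, 4], [3]].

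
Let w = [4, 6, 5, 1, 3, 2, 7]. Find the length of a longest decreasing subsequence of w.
4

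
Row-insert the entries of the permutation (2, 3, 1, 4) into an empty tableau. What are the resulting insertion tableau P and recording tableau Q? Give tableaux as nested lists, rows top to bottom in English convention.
Insert each entry of the permutation into P by Schensted row insertion, recording in Q the position of each new cell.

After inserting 2: P = [[2]].
After inserting 3: P = [[2, 3]].
After inserting 1: P = [[1, 3], [2]].
After inserting 4: P = [[1, 3, 4], [2]].

So P = [[1, 3, 4], [2]], Q = [[1, 2, 4], [3]].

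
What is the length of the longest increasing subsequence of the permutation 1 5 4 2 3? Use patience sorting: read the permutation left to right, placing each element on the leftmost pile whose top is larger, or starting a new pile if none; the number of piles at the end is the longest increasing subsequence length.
1: new pile. tops = [1]
5: new pile. tops = [1, 5]
4: onto pile 2 (replacing 5). tops = [1, 4]
2: onto pile 2 (replacing 4). tops = [1, 2]
3: new pile. tops = [1, 2, 3]

3 piles, so the longest increasing subsequence has length 3.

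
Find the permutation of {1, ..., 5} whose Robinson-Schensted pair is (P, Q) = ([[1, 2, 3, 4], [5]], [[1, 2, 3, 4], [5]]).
1 2 3 5 4

Reverse the RSK construction: for i from n down to 1, find the cell of Q containing i, remove the entry at that cell from P, and reverse-bump it up through P; the value ejected from row 1 is w(i).

Step i=5: Q has 5 at row 2, column 1; remove 5 from row 2 of P and reverse-bump: 5 enters row 1 and ejects 4. So w(5) = 4. P is now [[1, 2, 3, 5]].
Step i=4: Q has 4 at row 1, column 4; remove that cell from P, ejecting 5. So w(4) = 5. P is now [[1, 2, 3]].
Step i=3: Q has 3 at row 1, column 3; remove that cell from P, ejecting 3. So w(3) = 3. P is now [[1, 2]].
Step i=2: Q has 2 at row 1, column 2; remove that cell from P, ejecting 2. So w(2) = 2. P is now [[1]].
Step i=1: Q has 1 at row 1, column 1; remove that cell from P, ejecting 1. So w(1) = 1. P is now [].

So w = 1 2 3 5 4.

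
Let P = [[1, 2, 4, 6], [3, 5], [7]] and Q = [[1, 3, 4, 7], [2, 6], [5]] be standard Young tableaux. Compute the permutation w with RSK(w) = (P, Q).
7 1 3 5 2 4 6

Reverse the RSK construction: for i from n down to 1, find the cell of Q containing i, remove the entry at that cell from P, and reverse-bump it up through P; the value ejected from row 1 is w(i).

Step i=7: Q has 7 at row 1, column 4; remove that cell from P, ejecting 6. So w(7) = 6. P is now [[1, 2, 4], [3, 5], [7]].
Step i=6: Q has 6 at row 2, column 2; remove 5 from row 2 of P and reverse-bump: 5 enters row 1 and ejects 4. So w(6) = 4. P is now [[1, 2, 5], [3], [7]].
Step i=5: Q has 5 at row 3, column 1; remove 7 from row 3 of P and reverse-bump: 7 enters row 2 and ejects 3; 3 enters row 1 and ejects 2. So w(5) = 2. P is now [[1, 3, 5], [7]].
Step i=4: Q has 4 at row 1, column 3; remove that cell from P, ejecting 5. So w(4) = 5. P is now [[1, 3], [7]].
Step i=3: Q has 3 at row 1, column 2; remove that cell from P, ejecting 3. So w(3) = 3. P is now [[1], [7]].
Step i=2: Q has 2 at row 2, column 1; remove 7 from row 2 of P and reverse-bump: 7 enters row 1 and ejects 1. So w(2) = 1. P is now [[7]].
Step i=1: Q has 1 at row 1, column 1; remove that cell from P, ejecting 7. So w(1) = 7. P is now [].

So w = 7 1 3 5 2 4 6.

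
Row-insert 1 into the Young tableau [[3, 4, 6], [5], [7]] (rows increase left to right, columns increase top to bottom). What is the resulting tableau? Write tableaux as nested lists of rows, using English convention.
[[1, 4, 6], [3], [5], [7]]

In row 1, 1 replaces 3 (the leftmost entry greater than 1); 3 is bumped to row 2. In row 2, 3 replaces 5 (the leftmost entry greater than 3); 5 is bumped to row 3. In row 3, 5 replaces 7 (the leftmost entry greater than 5); 7 is bumped to row 4. 7 starts a new row 4. The new tableau is [[1, 4, 6], [3], [5], [7]].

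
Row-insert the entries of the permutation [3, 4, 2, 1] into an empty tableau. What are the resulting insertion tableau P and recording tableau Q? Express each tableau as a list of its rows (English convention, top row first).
Insert each entry of the permutation into P by Schensted row insertion, recording in Q the position of each new cell.

Insert 3: appended to row 1. P = [[3]].
Insert 4: appended to row 1. P = [[3, 4]].
Insert 2: 2 bumps 3 from row 1; 3 starts row 2. P = [[2, 4], [3]].
Insert 1: 1 bumps 2 from row 1; 2 bumps 3 from row 2; 3 starts row 3. P = [[1, 4], [2], [3]].

So P = [[1, 4], [2], [3]], Q = [[1, 2], [3], [4]].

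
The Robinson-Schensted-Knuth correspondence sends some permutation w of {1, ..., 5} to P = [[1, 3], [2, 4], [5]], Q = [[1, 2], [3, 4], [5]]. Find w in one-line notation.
2 5 1 4 3

Reverse the RSK construction: for i from n down to 1, find the cell of Q containing i, remove the entry at that cell from P, and reverse-bump it up through P; the value ejected from row 1 is w(i).

Step i=5: Q has 5 at row 3, column 1; remove 5 from row 3 of P and reverse-bump: 5 enters row 2 and ejects 4; 4 enters row 1 and ejects 3. So w(5) = 3. P is now [[1, 4], [2, 5]].
Step i=4: Q has 4 at row 2, column 2; remove 5 from row 2 of P and reverse-bump: 5 enters row 1 and ejects 4. So w(4) = 4. P is now [[1, 5], [2]].
Step i=3: Q has 3 at row 2, column 1; remove 2 from row 2 of P and reverse-bump: 2 enters row 1 and ejects 1. So w(3) = 1. P is now [[2, 5]].
Step i=2: Q has 2 at row 1, column 2; remove that cell from P, ejecting 5. So w(2) = 5. P is now [[2]].
Step i=1: Q has 1 at row 1, column 1; remove that cell from P, ejecting 2. So w(1) = 2. P is now [].

So w = 2 5 1 4 3.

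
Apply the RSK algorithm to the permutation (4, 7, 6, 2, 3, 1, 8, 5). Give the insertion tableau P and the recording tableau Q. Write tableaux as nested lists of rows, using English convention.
P = [[1, 3, 5], [2, 6, 8], [4], [7]], Q = [[1, 2, 7], [3, 5, 8], [4], [6]]

Insert each entry of the permutation into P by Schensted row insertion, recording in Q the position of each new cell.

Insert 4: appended to row 1. P = [[4]].
Insert 7: appended to row 1. P = [[4, 7]].
Insert 6: 6 bumps 7 from row 1; 7 starts row 2. P = [[4, 6], [7]].
Insert 2: 2 bumps 4 from row 1; 4 bumps 7 from row 2; 7 starts row 3. P = [[2, 6], [4], [7]].
Insert 3: 3 bumps 6 from row 1; 6 appends to row 2. P = [[2, 3], [4, 6], [7]].
Insert 1: 1 bumps 2 from row 1; 2 bumps 4 from row 2; 4 bumps 7 from row 3; 7 starts row 4. P = [[1, 3], [2, 6], [4], [7]].
Insert 8: appended to row 1. P = [[1, 3, 8], [2, 6], [4], [7]].
Insert 5: 5 bumps 8 from row 1; 8 appends to row 2. P = [[1, 3, 5], [2, 6, 8], [4], [7]].

So P = [[1, 3, 5], [2, 6, 8], [4], [7]], Q = [[1, 2, 7], [3, 5, 8], [4], [6]].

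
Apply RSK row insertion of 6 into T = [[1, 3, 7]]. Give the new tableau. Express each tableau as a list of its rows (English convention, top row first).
[[1, 3, 6], [7]]

In row 1, 6 replaces 7 (the leftmost entry greater than 6); 7 is bumped to row 2. 7 starts a new row 2. The new tableau is [[1, 3, 6], [7]].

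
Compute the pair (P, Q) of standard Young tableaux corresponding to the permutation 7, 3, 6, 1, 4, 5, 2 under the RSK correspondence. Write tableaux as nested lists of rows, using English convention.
Insert each entry of the permutation into P by Schensted row insertion, recording in Q the position of each new cell.

Insert 7: appended to row 1. P = [[7]].
Insert 3: 3 bumps 7 from row 1; 7 starts row 2. P = [[3], [7]].
Insert 6: appended to row 1. P = [[3, 6], [7]].
Insert 1: 1 bumps 3 from row 1; 3 bumps 7 from row 2; 7 starts row 3. P = [[1, 6], [3], [7]].
Insert 4: 4 bumps 6 from row 1; 6 appends to row 2. P = [[1, 4], [3, 6], [7]].
Insert 5: appended to row 1. P = [[1, 4, 5], [3, 6], [7]].
Insert 2: 2 bumps 4 from row 1; 4 bumps 6 from row 2; 6 bumps 7 from row 3; 7 starts row 4. P = [[1, 2, 5], [3, 4], [6], [7]].

So P = [[1, 2, 5], [3, 4], [6], [7]], Q = [[1, 3, 6], [2, 5], [4], [7]].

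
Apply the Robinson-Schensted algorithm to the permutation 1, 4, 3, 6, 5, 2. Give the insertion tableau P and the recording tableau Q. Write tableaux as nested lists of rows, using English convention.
P = [[1, 2, 5], [3, 6], [4]], Q = [[1, 2, 4], [3, 5], [6]]

Insert each entry of the permutation into P by Schensted row insertion, recording in Q the position of each new cell.

Insert 1: appended to row 1. P = [[1]], Q = [[1]].
Insert 4: appended to row 1. P = [[1, 4]], Q = [[1, 2]].
Insert 3: 3 bumps 4 from row 1; 4 starts row 2. P = [[1, 3], [4]], Q = [[1, 2], [3]].
Insert 6: appended to row 1. P = [[1, 3, 6], [4]], Q = [[1, 2, 4], [3]].
Insert 5: 5 bumps 6 from row 1; 6 appends to row 2. P = [[1, 3, 5], [4, 6]], Q = [[1, 2, 4], [3, 5]].
Insert 2: 2 bumps 3 from row 1; 3 bumps 4 from row 2; 4 starts row 3. P = [[1, 2, 5], [3, 6], [4]], Q = [[1, 2, 4], [3, 5], [6]].

So P = [[1, 2, 5], [3, 6], [4]], Q = [[1, 2, 4], [3, 5], [6]].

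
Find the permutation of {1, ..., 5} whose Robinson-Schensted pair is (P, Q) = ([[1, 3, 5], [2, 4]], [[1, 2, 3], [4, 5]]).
2 4 5 1 3

Reverse the RSK construction: for i from n down to 1, find the cell of Q containing i, remove the entry at that cell from P, and reverse-bump it up through P; the value ejected from row 1 is w(i).

Step i=5: Q has 5 at row 2, column 2; remove 4 from row 2 of P and reverse-bump: 4 enters row 1 and ejects 3. So w(5) = 3. P is now [[1, 4, 5], [2]].
Step i=4: Q has 4 at row 2, column 1; remove 2 from row 2 of P and reverse-bump: 2 enters row 1 and ejects 1. So w(4) = 1. P is now [[2, 4, 5]].
Step i=3: Q has 3 at row 1, column 3; remove that cell from P, ejecting 5. So w(3) = 5. P is now [[2, 4]].
Step i=2: Q has 2 at row 1, column 2; remove that cell from P, ejecting 4. So w(2) = 4. P is now [[2]].
Step i=1: Q has 1 at row 1, column 1; remove that cell from P, ejecting 2. So w(1) = 2. P is now [].

So w = 2 4 5 1 3.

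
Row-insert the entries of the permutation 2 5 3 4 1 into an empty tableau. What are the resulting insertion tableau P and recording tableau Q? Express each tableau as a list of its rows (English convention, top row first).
Insert each entry of the permutation into P by Schensted row insertion, recording in Q the position of each new cell.

Insert 2: appended to row 1. P = [[2]], Q = [[1]].
Insert 5: appended to row 1. P = [[2, 5]], Q = [[1, 2]].
Insert 3: 3 bumps 5 from row 1; 5 starts row 2. P = [[2, 3], [5]], Q = [[1, 2], [3]].
Insert 4: appended to row 1. P = [[2, 3, 4], [5]], Q = [[1, 2, 4], [3]].
Insert 1: 1 bumps 2 from row 1; 2 bumps 5 from row 2; 5 starts row 3. P = [[1, 3, 4], [2], [5]], Q = [[1, 2, 4], [3], [5]].

So P = [[1, 3, 4], [2], [5]], Q = [[1, 2, 4], [3], [5]].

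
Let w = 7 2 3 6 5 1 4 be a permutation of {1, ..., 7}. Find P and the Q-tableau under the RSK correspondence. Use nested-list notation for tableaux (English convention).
Insert each entry of the permutation into P by Schensted row insertion, recording in Q the position of each new cell.

After inserting 7: P = [[7]].
After inserting 2: P = [[2], [7]].
After inserting 3: P = [[2, 3], [7]].
After inserting 6: P = [[2, 3, 6], [7]].
After inserting 5: P = [[2, 3, 5], [6], [7]].
After inserting 1: P = [[1, 3, 5], [2], [6], [7]].
After inserting 4: P = [[1, 3, 4], [2, 5], [6], [7]].

So P = [[1, 3, 4], [2, 5], [6], [7]], Q = [[1, 3, 4], [2, 7], [5], [6]].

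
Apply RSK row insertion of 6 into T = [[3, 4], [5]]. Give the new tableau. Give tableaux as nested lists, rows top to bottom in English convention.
6 is larger than every entry of row 1, so it is appended to row 1. The new tableau is [[3, 4, 6], [5]].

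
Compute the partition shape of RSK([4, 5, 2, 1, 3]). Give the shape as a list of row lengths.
Row-insert each entry into an empty tableau.

After inserting 4: P = [[4]].
After inserting 5: P = [[4, 5]].
After inserting 2: P = [[2, 5], [4]].
After inserting 1: P = [[1, 5], [2], [4]].
After inserting 3: P = [[1, 3], [2, 5], [4]].

The final insertion tableau P = [[1, 3], [2, 5], [4]] has shape [2, 2, 1].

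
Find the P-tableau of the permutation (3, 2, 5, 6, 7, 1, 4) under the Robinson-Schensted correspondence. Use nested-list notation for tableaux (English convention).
P = [[1, 4, 6, 7], [2, 5], [3]]

Insert 3: appended to row 1. P = [[3]].
Insert 2: 2 bumps 3 from row 1; 3 starts row 2. P = [[2], [3]].
Insert 5: appended to row 1. P = [[2, 5], [3]].
Insert 6: appended to row 1. P = [[2, 5, 6], [3]].
Insert 7: appended to row 1. P = [[2, 5, 6, 7], [3]].
Insert 1: 1 bumps 2 from row 1; 2 bumps 3 from row 2; 3 starts row 3. P = [[1, 5, 6, 7], [2], [3]].
Insert 4: 4 bumps 5 from row 1; 5 appends to row 2. P = [[1, 4, 6, 7], [2, 5], [3]].

So P = [[1, 4, 6, 7], [2, 5], [3]].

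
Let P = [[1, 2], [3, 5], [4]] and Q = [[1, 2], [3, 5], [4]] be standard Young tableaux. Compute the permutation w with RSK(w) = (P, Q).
Reverse RSK: for i = n, n-1, ..., 1, locate i in Q, remove the corresponding corner cell from P, and reverse-bump its entry up through P; the value ejected from row 1 is w(i).

So w = 4 5 3 1 2.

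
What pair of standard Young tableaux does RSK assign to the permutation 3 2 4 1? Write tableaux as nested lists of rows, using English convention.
P = [[1, 4], [2], [3]], Q = [[1, 3], [2], [4]]

Insert each entry of the permutation into P by Schensted row insertion, recording in Q the position of each new cell.

Insert 3: appended to row 1. P = [[3]].
Insert 2: 2 bumps 3 from row 1; 3 starts row 2. P = [[2], [3]].
Insert 4: appended to row 1. P = [[2, 4], [3]].
Insert 1: 1 bumps 2 from row 1; 2 bumps 3 from row 2; 3 starts row 3. P = [[1, 4], [2], [3]].

So P = [[1, 4], [2], [3]], Q = [[1, 3], [2], [4]].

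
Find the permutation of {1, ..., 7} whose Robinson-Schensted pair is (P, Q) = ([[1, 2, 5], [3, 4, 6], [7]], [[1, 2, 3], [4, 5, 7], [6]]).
3 4 7 1 6 2 5

Reverse the RSK construction: for i from n down to 1, find the cell of Q containing i, remove the entry at that cell from P, and reverse-bump it up through P; the value ejected from row 1 is w(i).

Step i=7: Q has 7 at row 2, column 3; remove 6 from row 2 of P and reverse-bump: 6 enters row 1 and ejects 5. So w(7) = 5. P is now [[1, 2, 6], [3, 4], [7]].
Step i=6: Q has 6 at row 3, column 1; remove 7 from row 3 of P and reverse-bump: 7 enters row 2 and ejects 4; 4 enters row 1 and ejects 2. So w(6) = 2. P is now [[1, 4, 6], [3, 7]].
Step i=5: Q has 5 at row 2, column 2; remove 7 from row 2 of P and reverse-bump: 7 enters row 1 and ejects 6. So w(5) = 6. P is now [[1, 4, 7], [3]].
Step i=4: Q has 4 at row 2, column 1; remove 3 from row 2 of P and reverse-bump: 3 enters row 1 and ejects 1. So w(4) = 1. P is now [[3, 4, 7]].
Step i=3: Q has 3 at row 1, column 3; remove that cell from P, ejecting 7. So w(3) = 7. P is now [[3, 4]].
Step i=2: Q has 2 at row 1, column 2; remove that cell from P, ejecting 4. So w(2) = 4. P is now [[3]].
Step i=1: Q has 1 at row 1, column 1; remove that cell from P, ejecting 3. So w(1) = 3. P is now [].

So w = 3 4 7 1 6 2 5.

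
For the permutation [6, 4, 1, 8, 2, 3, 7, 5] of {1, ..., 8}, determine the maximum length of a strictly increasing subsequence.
4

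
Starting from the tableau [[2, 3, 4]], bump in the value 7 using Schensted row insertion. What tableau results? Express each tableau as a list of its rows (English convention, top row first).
[[2, 3, 4, 7]]

7 is larger than every entry of row 1, so it is appended to row 1. The new tableau is [[2, 3, 4, 7]].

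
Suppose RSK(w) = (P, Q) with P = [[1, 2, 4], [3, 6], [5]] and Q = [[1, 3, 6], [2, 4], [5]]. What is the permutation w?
5 1 6 3 2 4

Reverse the RSK construction: for i from n down to 1, find the cell of Q containing i, remove the entry at that cell from P, and reverse-bump it up through P; the value ejected from row 1 is w(i).

Step i=6: Q has 6 at row 1, column 3; remove that cell from P, ejecting 4. So w(6) = 4. P is now [[1, 2], [3, 6], [5]].
Step i=5: Q has 5 at row 3, column 1; remove 5 from row 3 of P and reverse-bump: 5 enters row 2 and ejects 3; 3 enters row 1 and ejects 2. So w(5) = 2. P is now [[1, 3], [5, 6]].
Step i=4: Q has 4 at row 2, column 2; remove 6 from row 2 of P and reverse-bump: 6 enters row 1 and ejects 3. So w(4) = 3. P is now [[1, 6], [5]].
Step i=3: Q has 3 at row 1, column 2; remove that cell from P, ejecting 6. So w(3) = 6. P is now [[1], [5]].
Step i=2: Q has 2 at row 2, column 1; remove 5 from row 2 of P and reverse-bump: 5 enters row 1 and ejects 1. So w(2) = 1. P is now [[5]].
Step i=1: Q has 1 at row 1, column 1; remove that cell from P, ejecting 5. So w(1) = 5. P is now [].

So w = 5 1 6 3 2 4.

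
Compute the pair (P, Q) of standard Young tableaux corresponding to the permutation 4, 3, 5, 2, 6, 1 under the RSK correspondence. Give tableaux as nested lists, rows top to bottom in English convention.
Insert each entry of the permutation into P by Schensted row insertion, recording in Q the position of each new cell.

After inserting 4: P = [[4]].
After inserting 3: P = [[3], [4]].
After inserting 5: P = [[3, 5], [4]].
After inserting 2: P = [[2, 5], [3], [4]].
After inserting 6: P = [[2, 5, 6], [3], [4]].
After inserting 1: P = [[1, 5, 6], [2], [3], [4]].

So P = [[1, 5, 6], [2], [3], [4]], Q = [[1, 3, 5], [2], [4], [6]].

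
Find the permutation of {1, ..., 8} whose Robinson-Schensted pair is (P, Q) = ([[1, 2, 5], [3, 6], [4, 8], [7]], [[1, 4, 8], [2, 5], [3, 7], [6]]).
7 4 3 8 6 1 2 5

Reverse RSK: for i = n, n-1, ..., 1, locate i in Q, remove the corresponding corner cell from P, and reverse-bump its entry up through P; the value ejected from row 1 is w(i).

So w = 7 4 3 8 6 1 2 5.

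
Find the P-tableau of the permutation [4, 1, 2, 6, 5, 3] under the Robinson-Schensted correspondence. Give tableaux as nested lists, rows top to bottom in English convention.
P = [[1, 2, 3], [4, 5], [6]]

After inserting 4: P = [[4]].
After inserting 1: P = [[1], [4]].
After inserting 2: P = [[1, 2], [4]].
After inserting 6: P = [[1, 2, 6], [4]].
After inserting 5: P = [[1, 2, 5], [4, 6]].
After inserting 3: P = [[1, 2, 3], [4, 5], [6]].

So P = [[1, 2, 3], [4, 5], [6]].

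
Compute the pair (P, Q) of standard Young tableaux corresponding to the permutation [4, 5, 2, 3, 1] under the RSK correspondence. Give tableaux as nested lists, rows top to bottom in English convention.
P = [[1, 3], [2, 5], [4]], Q = [[1, 2], [3, 4], [5]]

Insert each entry of the permutation into P by Schensted row insertion, recording in Q the position of each new cell.

After inserting 4: P = [[4]].
After inserting 5: P = [[4, 5]].
After inserting 2: P = [[2, 5], [4]].
After inserting 3: P = [[2, 3], [4, 5]].
After inserting 1: P = [[1, 3], [2, 5], [4]].

So P = [[1, 3], [2, 5], [4]], Q = [[1, 2], [3, 4], [5]].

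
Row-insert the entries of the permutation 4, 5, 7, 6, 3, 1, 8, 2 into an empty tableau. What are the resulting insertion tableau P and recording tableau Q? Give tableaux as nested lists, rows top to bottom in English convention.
Insert each entry of the permutation into P by Schensted row insertion, recording in Q the position of each new cell.

Insert 4: appended to row 1. P = [[4]].
Insert 5: appended to row 1. P = [[4, 5]].
Insert 7: appended to row 1. P = [[4, 5, 7]].
Insert 6: 6 bumps 7 from row 1; 7 starts row 2. P = [[4, 5, 6], [7]].
Insert 3: 3 bumps 4 from row 1; 4 bumps 7 from row 2; 7 starts row 3. P = [[3, 5, 6], [4], [7]].
Insert 1: 1 bumps 3 from row 1; 3 bumps 4 from row 2; 4 bumps 7 from row 3; 7 starts row 4. P = [[1, 5, 6], [3], [4], [7]].
Insert 8: appended to row 1. P = [[1, 5, 6, 8], [3], [4], [7]].
Insert 2: 2 bumps 5 from row 1; 5 appends to row 2. P = [[1, 2, 6, 8], [3, 5], [4], [7]].

So P = [[1, 2, 6, 8], [3, 5], [4], [7]], Q = [[1, 2, 3, 7], [4, 8], [5], [6]].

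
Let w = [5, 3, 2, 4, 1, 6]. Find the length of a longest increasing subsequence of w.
3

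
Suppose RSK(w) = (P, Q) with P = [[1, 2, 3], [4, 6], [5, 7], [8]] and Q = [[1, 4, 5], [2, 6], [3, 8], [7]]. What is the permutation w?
Reverse the RSK construction: for i from n down to 1, find the cell of Q containing i, remove the entry at that cell from P, and reverse-bump it up through P; the value ejected from row 1 is w(i).

Step i=8: Q has 8 at row 3, column 2; remove 7 from row 3 of P and reverse-bump: 7 enters row 2 and ejects 6; 6 enters row 1 and ejects 3. So w(8) = 3. P is now [[1, 2, 6], [4, 7], [5], [8]].
Step i=7: Q has 7 at row 4, column 1; remove 8 from row 4 of P and reverse-bump: 8 enters row 3 and ejects 5; 5 enters row 2 and ejects 4; 4 enters row 1 and ejects 2. So w(7) = 2. P is now [[1, 4, 6], [5, 7], [8]].
Step i=6: Q has 6 at row 2, column 2; remove 7 from row 2 of P and reverse-bump: 7 enters row 1 and ejects 6. So w(6) = 6. P is now [[1, 4, 7], [5], [8]].
Step i=5: Q has 5 at row 1, column 3; remove that cell from P, ejecting 7. So w(5) = 7. P is now [[1, 4], [5], [8]].
Step i=4: Q has 4 at row 1, column 2; remove that cell from P, ejecting 4. So w(4) = 4. P is now [[1], [5], [8]].
Step i=3: Q has 3 at row 3, column 1; remove 8 from row 3 of P and reverse-bump: 8 enters row 2 and ejects 5; 5 enters row 1 and ejects 1. So w(3) = 1. P is now [[5], [8]].
Step i=2: Q has 2 at row 2, column 1; remove 8 from row 2 of P and reverse-bump: 8 enters row 1 and ejects 5. So w(2) = 5. P is now [[8]].
Step i=1: Q has 1 at row 1, column 1; remove that cell from P, ejecting 8. So w(1) = 8. P is now [].

So w = 8 5 1 4 7 6 2 3.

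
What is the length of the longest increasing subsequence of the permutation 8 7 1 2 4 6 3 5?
4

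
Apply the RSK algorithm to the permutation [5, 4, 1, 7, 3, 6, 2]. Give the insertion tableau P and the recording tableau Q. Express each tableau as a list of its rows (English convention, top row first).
P = [[1, 2, 6], [3, 7], [4], [5]], Q = [[1, 4, 6], [2, 5], [3], [7]]

Insert each entry of the permutation into P by Schensted row insertion, recording in Q the position of each new cell.

Insert 5: appended to row 1. P = [[5]].
Insert 4: 4 bumps 5 from row 1; 5 starts row 2. P = [[4], [5]].
Insert 1: 1 bumps 4 from row 1; 4 bumps 5 from row 2; 5 starts row 3. P = [[1], [4], [5]].
Insert 7: appended to row 1. P = [[1, 7], [4], [5]].
Insert 3: 3 bumps 7 from row 1; 7 appends to row 2. P = [[1, 3], [4, 7], [5]].
Insert 6: appended to row 1. P = [[1, 3, 6], [4, 7], [5]].
Insert 2: 2 bumps 3 from row 1; 3 bumps 4 from row 2; 4 bumps 5 from row 3; 5 starts row 4. P = [[1, 2, 6], [3, 7], [4], [5]].

So P = [[1, 2, 6], [3, 7], [4], [5]], Q = [[1, 4, 6], [2, 5], [3], [7]].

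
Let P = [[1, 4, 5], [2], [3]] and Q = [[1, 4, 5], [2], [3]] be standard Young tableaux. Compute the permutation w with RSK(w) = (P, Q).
3 2 1 4 5

Reverse the RSK construction: for i from n down to 1, find the cell of Q containing i, remove the entry at that cell from P, and reverse-bump it up through P; the value ejected from row 1 is w(i).

Step i=5: Q has 5 at row 1, column 3; remove that cell from P, ejecting 5. So w(5) = 5. P is now [[1, 4], [2], [3]].
Step i=4: Q has 4 at row 1, column 2; remove that cell from P, ejecting 4. So w(4) = 4. P is now [[1], [2], [3]].
Step i=3: Q has 3 at row 3, column 1; remove 3 from row 3 of P and reverse-bump: 3 enters row 2 and ejects 2; 2 enters row 1 and ejects 1. So w(3) = 1. P is now [[2], [3]].
Step i=2: Q has 2 at row 2, column 1; remove 3 from row 2 of P and reverse-bump: 3 enters row 1 and ejects 2. So w(2) = 2. P is now [[3]].
Step i=1: Q has 1 at row 1, column 1; remove that cell from P, ejecting 3. So w(1) = 3. P is now [].

So w = 3 2 1 4 5.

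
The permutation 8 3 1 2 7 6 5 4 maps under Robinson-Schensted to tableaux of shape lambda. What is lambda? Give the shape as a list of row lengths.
RSK row insertion gives P = [[1, 2, 4], [3, 5], [6], [7], [8]], which has shape [3, 2, 1, 1, 1].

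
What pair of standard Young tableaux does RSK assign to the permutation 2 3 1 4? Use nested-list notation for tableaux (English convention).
P = [[1, 3, 4], [2]], Q = [[1, 2, 4], [3]]

Insert each entry of the permutation into P by Schensted row insertion, recording in Q the position of each new cell.

Insert 2: appended to row 1. P = [[2]].
Insert 3: appended to row 1. P = [[2, 3]].
Insert 1: 1 bumps 2 from row 1; 2 starts row 2. P = [[1, 3], [2]].
Insert 4: appended to row 1. P = [[1, 3, 4], [2]].

So P = [[1, 3, 4], [2]], Q = [[1, 2, 4], [3]].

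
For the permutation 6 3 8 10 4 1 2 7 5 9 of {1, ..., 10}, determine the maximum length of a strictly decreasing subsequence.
3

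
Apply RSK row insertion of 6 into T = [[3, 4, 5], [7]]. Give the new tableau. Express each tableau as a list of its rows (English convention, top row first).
[[3, 4, 5, 6], [7]]

6 is larger than every entry of row 1, so it is appended to row 1. The new tableau is [[3, 4, 5, 6], [7]].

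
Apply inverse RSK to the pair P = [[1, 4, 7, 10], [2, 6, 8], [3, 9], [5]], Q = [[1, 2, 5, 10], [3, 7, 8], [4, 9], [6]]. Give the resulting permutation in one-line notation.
Reverse the RSK construction: for i from n down to 1, find the cell of Q containing i, remove the entry at that cell from P, and reverse-bump it up through P; the value ejected from row 1 is w(i).

Step i=10: Q has 10 at row 1, column 4; remove that cell from P, ejecting 10. So w(10) = 10. P is now [[1, 4, 7], [2, 6, 8], [3, 9], [5]].
Step i=9: Q has 9 at row 3, column 2; remove 9 from row 3 of P and reverse-bump: 9 enters row 2 and ejects 8; 8 enters row 1 and ejects 7. So w(9) = 7. P is now [[1, 4, 8], [2, 6, 9], [3], [5]].
Step i=8: Q has 8 at row 2, column 3; remove 9 from row 2 of P and reverse-bump: 9 enters row 1 and ejects 8. So w(8) = 8. P is now [[1, 4, 9], [2, 6], [3], [5]].
Step i=7: Q has 7 at row 2, column 2; remove 6 from row 2 of P and reverse-bump: 6 enters row 1 and ejects 4. So w(7) = 4. P is now [[1, 6, 9], [2], [3], [5]].
Step i=6: Q has 6 at row 4, column 1; remove 5 from row 4 of P and reverse-bump: 5 enters row 3 and ejects 3; 3 enters row 2 and ejects 2; 2 enters row 1 and ejects 1. So w(6) = 1. P is now [[2, 6, 9], [3], [5]].
Step i=5: Q has 5 at row 1, column 3; remove that cell from P, ejecting 9. So w(5) = 9. P is now [[2, 6], [3], [5]].
Step i=4: Q has 4 at row 3, column 1; remove 5 from row 3 of P and reverse-bump: 5 enters row 2 and ejects 3; 3 enters row 1 and ejects 2. So w(4) = 2. P is now [[3, 6], [5]].
Step i=3: Q has 3 at row 2, column 1; remove 5 from row 2 of P and reverse-bump: 5 enters row 1 and ejects 3. So w(3) = 3. P is now [[5, 6]].
Step i=2: Q has 2 at row 1, column 2; remove that cell from P, ejecting 6. So w(2) = 6. P is now [[5]].
Step i=1: Q has 1 at row 1, column 1; remove that cell from P, ejecting 5. So w(1) = 5. P is now [].

So w = 5 6 3 2 9 1 4 8 7 10.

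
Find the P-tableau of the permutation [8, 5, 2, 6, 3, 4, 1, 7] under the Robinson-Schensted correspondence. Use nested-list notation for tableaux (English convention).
After inserting 8: P = [[8]].
After inserting 5: P = [[5], [8]].
After inserting 2: P = [[2], [5], [8]].
After inserting 6: P = [[2, 6], [5], [8]].
After inserting 3: P = [[2, 3], [5, 6], [8]].
After inserting 4: P = [[2, 3, 4], [5, 6], [8]].
After inserting 1: P = [[1, 3, 4], [2, 6], [5], [8]].
After inserting 7: P = [[1, 3, 4, 7], [2, 6], [5], [8]].

So P = [[1, 3, 4, 7], [2, 6], [5], [8]].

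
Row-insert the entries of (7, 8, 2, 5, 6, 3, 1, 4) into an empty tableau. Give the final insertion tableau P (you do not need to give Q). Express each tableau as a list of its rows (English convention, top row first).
P = [[1, 3, 4], [2, 6], [5, 8], [7]]

Insert 7: appended to row 1. P = [[7]].
Insert 8: appended to row 1. P = [[7, 8]].
Insert 2: 2 bumps 7 from row 1; 7 starts row 2. P = [[2, 8], [7]].
Insert 5: 5 bumps 8 from row 1; 8 appends to row 2. P = [[2, 5], [7, 8]].
Insert 6: appended to row 1. P = [[2, 5, 6], [7, 8]].
Insert 3: 3 bumps 5 from row 1; 5 bumps 7 from row 2; 7 starts row 3. P = [[2, 3, 6], [5, 8], [7]].
Insert 1: 1 bumps 2 from row 1; 2 bumps 5 from row 2; 5 bumps 7 from row 3; 7 starts row 4. P = [[1, 3, 6], [2, 8], [5], [7]].
Insert 4: 4 bumps 6 from row 1; 6 bumps 8 from row 2; 8 appends to row 3. P = [[1, 3, 4], [2, 6], [5, 8], [7]].

So P = [[1, 3, 4], [2, 6], [5, 8], [7]].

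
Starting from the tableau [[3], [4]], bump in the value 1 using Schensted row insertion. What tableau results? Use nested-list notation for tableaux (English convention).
[[1], [3], [4]]

In row 1, 1 replaces 3 (the leftmost entry greater than 1); 3 is bumped to row 2. In row 2, 3 replaces 4 (the leftmost entry greater than 3); 4 is bumped to row 3. 4 starts a new row 3. The new tableau is [[1], [3], [4]].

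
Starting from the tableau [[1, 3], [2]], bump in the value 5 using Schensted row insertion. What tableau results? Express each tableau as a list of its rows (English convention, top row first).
5 is larger than every entry of row 1, so it is appended to row 1. The new tableau is [[1, 3, 5], [2]].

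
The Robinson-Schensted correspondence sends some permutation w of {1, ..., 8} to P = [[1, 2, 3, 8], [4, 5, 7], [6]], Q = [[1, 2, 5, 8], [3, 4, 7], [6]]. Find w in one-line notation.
4 6 1 5 7 2 3 8

Reverse the RSK construction: for i from n down to 1, find the cell of Q containing i, remove the entry at that cell from P, and reverse-bump it up through P; the value ejected from row 1 is w(i).

Step i=8: Q has 8 at row 1, column 4; remove that cell from P, ejecting 8. So w(8) = 8. P is now [[1, 2, 3], [4, 5, 7], [6]].
Step i=7: Q has 7 at row 2, column 3; remove 7 from row 2 of P and reverse-bump: 7 enters row 1 and ejects 3. So w(7) = 3. P is now [[1, 2, 7], [4, 5], [6]].
Step i=6: Q has 6 at row 3, column 1; remove 6 from row 3 of P and reverse-bump: 6 enters row 2 and ejects 5; 5 enters row 1 and ejects 2. So w(6) = 2. P is now [[1, 5, 7], [4, 6]].
Step i=5: Q has 5 at row 1, column 3; remove that cell from P, ejecting 7. So w(5) = 7. P is now [[1, 5], [4, 6]].
Step i=4: Q has 4 at row 2, column 2; remove 6 from row 2 of P and reverse-bump: 6 enters row 1 and ejects 5. So w(4) = 5. P is now [[1, 6], [4]].
Step i=3: Q has 3 at row 2, column 1; remove 4 from row 2 of P and reverse-bump: 4 enters row 1 and ejects 1. So w(3) = 1. P is now [[4, 6]].
Step i=2: Q has 2 at row 1, column 2; remove that cell from P, ejecting 6. So w(2) = 6. P is now [[4]].
Step i=1: Q has 1 at row 1, column 1; remove that cell from P, ejecting 4. So w(1) = 4. P is now [].

So w = 4 6 1 5 7 2 3 8.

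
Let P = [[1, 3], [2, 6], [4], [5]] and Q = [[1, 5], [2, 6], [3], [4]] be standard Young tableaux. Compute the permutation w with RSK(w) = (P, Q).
5 4 2 1 6 3

Reverse the RSK construction: for i from n down to 1, find the cell of Q containing i, remove the entry at that cell from P, and reverse-bump it up through P; the value ejected from row 1 is w(i).

Step i=6: Q has 6 at row 2, column 2; remove 6 from row 2 of P and reverse-bump: 6 enters row 1 and ejects 3. So w(6) = 3. P is now [[1, 6], [2], [4], [5]].
Step i=5: Q has 5 at row 1, column 2; remove that cell from P, ejecting 6. So w(5) = 6. P is now [[1], [2], [4], [5]].
Step i=4: Q has 4 at row 4, column 1; remove 5 from row 4 of P and reverse-bump: 5 enters row 3 and ejects 4; 4 enters row 2 and ejects 2; 2 enters row 1 and ejects 1. So w(4) = 1. P is now [[2], [4], [5]].
Step i=3: Q has 3 at row 3, column 1; remove 5 from row 3 of P and reverse-bump: 5 enters row 2 and ejects 4; 4 enters row 1 and ejects 2. So w(3) = 2. P is now [[4], [5]].
Step i=2: Q has 2 at row 2, column 1; remove 5 from row 2 of P and reverse-bump: 5 enters row 1 and ejects 4. So w(2) = 4. P is now [[5]].
Step i=1: Q has 1 at row 1, column 1; remove that cell from P, ejecting 5. So w(1) = 5. P is now [].

So w = 5 4 2 1 6 3.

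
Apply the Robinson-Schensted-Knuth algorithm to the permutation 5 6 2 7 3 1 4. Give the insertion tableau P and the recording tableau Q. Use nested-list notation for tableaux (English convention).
Insert each entry of the permutation into P by Schensted row insertion, recording in Q the position of each new cell.

Insert 5: appended to row 1. P = [[5]].
Insert 6: appended to row 1. P = [[5, 6]].
Insert 2: 2 bumps 5 from row 1; 5 starts row 2. P = [[2, 6], [5]].
Insert 7: appended to row 1. P = [[2, 6, 7], [5]].
Insert 3: 3 bumps 6 from row 1; 6 appends to row 2. P = [[2, 3, 7], [5, 6]].
Insert 1: 1 bumps 2 from row 1; 2 bumps 5 from row 2; 5 starts row 3. P = [[1, 3, 7], [2, 6], [5]].
Insert 4: 4 bumps 7 from row 1; 7 appends to row 2. P = [[1, 3, 4], [2, 6, 7], [5]].

So P = [[1, 3, 4], [2, 6, 7], [5]], Q = [[1, 2, 4], [3, 5, 7], [6]].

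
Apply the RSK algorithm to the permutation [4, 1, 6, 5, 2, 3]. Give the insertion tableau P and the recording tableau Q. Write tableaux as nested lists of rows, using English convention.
P = [[1, 2, 3], [4, 5], [6]], Q = [[1, 3, 6], [2, 4], [5]]

Insert each entry of the permutation into P by Schensted row insertion, recording in Q the position of each new cell.

Insert 4: appended to row 1. P = [[4]].
Insert 1: 1 bumps 4 from row 1; 4 starts row 2. P = [[1], [4]].
Insert 6: appended to row 1. P = [[1, 6], [4]].
Insert 5: 5 bumps 6 from row 1; 6 appends to row 2. P = [[1, 5], [4, 6]].
Insert 2: 2 bumps 5 from row 1; 5 bumps 6 from row 2; 6 starts row 3. P = [[1, 2], [4, 5], [6]].
Insert 3: appended to row 1. P = [[1, 2, 3], [4, 5], [6]].

So P = [[1, 2, 3], [4, 5], [6]], Q = [[1, 3, 6], [2, 4], [5]].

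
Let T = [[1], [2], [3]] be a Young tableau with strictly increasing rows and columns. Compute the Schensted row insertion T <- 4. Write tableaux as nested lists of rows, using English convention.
[[1, 4], [2], [3]]

4 is larger than every entry of row 1, so it is appended to row 1. The new tableau is [[1, 4], [2], [3]].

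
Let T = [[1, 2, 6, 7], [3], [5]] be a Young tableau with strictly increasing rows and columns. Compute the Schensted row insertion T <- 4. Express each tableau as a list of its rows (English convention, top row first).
[[1, 2, 4, 7], [3, 6], [5]]

In row 1, 4 replaces 6 (the leftmost entry greater than 4); 6 is bumped to row 2. 6 is appended to row 2. The new tableau is [[1, 2, 4, 7], [3, 6], [5]].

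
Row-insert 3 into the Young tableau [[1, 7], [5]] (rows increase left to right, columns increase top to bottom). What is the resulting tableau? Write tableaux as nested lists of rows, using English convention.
In row 1, 3 replaces 7 (the leftmost entry greater than 3); 7 is bumped to row 2. 7 is appended to row 2. The new tableau is [[1, 3], [5, 7]].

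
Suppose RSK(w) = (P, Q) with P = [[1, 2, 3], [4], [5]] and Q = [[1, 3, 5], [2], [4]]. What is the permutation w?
Reverse the RSK construction: for i from n down to 1, find the cell of Q containing i, remove the entry at that cell from P, and reverse-bump it up through P; the value ejected from row 1 is w(i).

Step i=5: Q has 5 at row 1, column 3; remove that cell from P, ejecting 3. So w(5) = 3. P is now [[1, 2], [4], [5]].
Step i=4: Q has 4 at row 3, column 1; remove 5 from row 3 of P and reverse-bump: 5 enters row 2 and ejects 4; 4 enters row 1 and ejects 2. So w(4) = 2. P is now [[1, 4], [5]].
Step i=3: Q has 3 at row 1, column 2; remove that cell from P, ejecting 4. So w(3) = 4. P is now [[1], [5]].
Step i=2: Q has 2 at row 2, column 1; remove 5 from row 2 of P and reverse-bump: 5 enters row 1 and ejects 1. So w(2) = 1. P is now [[5]].
Step i=1: Q has 1 at row 1, column 1; remove that cell from P, ejecting 5. So w(1) = 5. P is now [].

So w = 5 1 4 2 3.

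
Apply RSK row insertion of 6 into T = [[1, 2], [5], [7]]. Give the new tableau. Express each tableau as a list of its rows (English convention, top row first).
6 is larger than every entry of row 1, so it is appended to row 1. The new tableau is [[1, 2, 6], [5], [7]].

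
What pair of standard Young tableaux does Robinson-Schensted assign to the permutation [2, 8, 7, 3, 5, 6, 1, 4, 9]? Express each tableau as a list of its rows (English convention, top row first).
Insert each entry of the permutation into P by Schensted row insertion, recording in Q the position of each new cell.

Insert 2: appended to row 1. P = [[2]].
Insert 8: appended to row 1. P = [[2, 8]].
Insert 7: 7 bumps 8 from row 1; 8 starts row 2. P = [[2, 7], [8]].
Insert 3: 3 bumps 7 from row 1; 7 bumps 8 from row 2; 8 starts row 3. P = [[2, 3], [7], [8]].
Insert 5: appended to row 1. P = [[2, 3, 5], [7], [8]].
Insert 6: appended to row 1. P = [[2, 3, 5, 6], [7], [8]].
Insert 1: 1 bumps 2 from row 1; 2 bumps 7 from row 2; 7 bumps 8 from row 3; 8 starts row 4. P = [[1, 3, 5, 6], [2], [7], [8]].
Insert 4: 4 bumps 5 from row 1; 5 appends to row 2. P = [[1, 3, 4, 6], [2, 5], [7], [8]].
Insert 9: appended to row 1. P = [[1, 3, 4, 6, 9], [2, 5], [7], [8]].

So P = [[1, 3, 4, 6, 9], [2, 5], [7], [8]], Q = [[1, 2, 5, 6, 9], [3, 8], [4], [7]].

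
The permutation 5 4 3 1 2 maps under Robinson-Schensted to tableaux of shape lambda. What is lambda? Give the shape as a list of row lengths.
[2, 1, 1, 1]

Row-insert each entry into an empty tableau.

After inserting 5: P = [[5]].
After inserting 4: P = [[4], [5]].
After inserting 3: P = [[3], [4], [5]].
After inserting 1: P = [[1], [3], [4], [5]].
After inserting 2: P = [[1, 2], [3], [4], [5]].

The final insertion tableau P = [[1, 2], [3], [4], [5]] has shape [2, 1, 1, 1].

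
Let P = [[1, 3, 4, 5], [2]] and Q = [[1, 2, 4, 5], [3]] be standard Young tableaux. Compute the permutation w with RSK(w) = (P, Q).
2 3 1 4 5

Reverse RSK: for i = n, n-1, ..., 1, locate i in Q, remove the corresponding corner cell from P, and reverse-bump its entry up through P; the value ejected from row 1 is w(i).

So w = 2 3 1 4 5.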